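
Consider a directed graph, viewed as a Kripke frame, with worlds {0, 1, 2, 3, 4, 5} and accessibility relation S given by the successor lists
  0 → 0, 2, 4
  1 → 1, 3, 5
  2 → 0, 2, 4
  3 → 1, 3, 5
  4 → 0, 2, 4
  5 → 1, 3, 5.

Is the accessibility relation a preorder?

Reflexive: yes — every world is S-related to itself.
Transitive: yes — every two-step S-path is closed by a direct edge.
So S is a preorder.

Yes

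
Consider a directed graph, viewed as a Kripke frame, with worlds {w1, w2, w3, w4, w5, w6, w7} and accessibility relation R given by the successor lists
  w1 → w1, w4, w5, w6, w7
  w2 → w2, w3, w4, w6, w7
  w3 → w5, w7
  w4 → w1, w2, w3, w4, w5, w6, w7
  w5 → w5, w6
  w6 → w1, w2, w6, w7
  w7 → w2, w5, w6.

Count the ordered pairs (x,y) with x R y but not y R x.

11

Enumerating: (w1,w5), (w1,w7), (w2,w3), (w3,w5), (w3,w7), (w4,w3), (w4,w5), (w4,w6), (w4,w7), (w5,w6), (w7,w5).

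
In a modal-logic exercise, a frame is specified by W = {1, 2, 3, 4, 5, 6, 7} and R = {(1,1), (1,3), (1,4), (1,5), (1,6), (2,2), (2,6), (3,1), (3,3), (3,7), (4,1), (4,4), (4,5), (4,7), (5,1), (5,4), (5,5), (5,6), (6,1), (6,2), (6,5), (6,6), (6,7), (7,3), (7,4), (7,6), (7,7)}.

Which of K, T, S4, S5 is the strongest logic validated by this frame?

Reflexive (axiom T): yes — every world is R-related to itself.
Transitive (axiom 4): no — 1 R 3 and 3 R 7, but not 1 R 7.
Euclidean (axiom 5): no — 1 R 3 and 1 R 4, but not 3 R 4.
So F validates K, T; S4 would additionally require R to be transitive. The strongest is T.

T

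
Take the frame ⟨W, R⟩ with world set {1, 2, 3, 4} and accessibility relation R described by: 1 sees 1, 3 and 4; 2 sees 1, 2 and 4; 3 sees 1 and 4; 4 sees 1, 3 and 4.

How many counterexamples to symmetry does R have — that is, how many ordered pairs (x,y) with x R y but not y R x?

2

Enumerating: (2,1), (2,4).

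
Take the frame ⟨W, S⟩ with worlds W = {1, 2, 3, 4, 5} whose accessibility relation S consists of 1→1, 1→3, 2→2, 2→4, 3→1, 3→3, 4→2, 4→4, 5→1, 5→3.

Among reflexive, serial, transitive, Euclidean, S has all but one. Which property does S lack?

reflexive

Reflexive: no — 5 is not related to itself.
Serial: yes — every world has a successor (e.g. 1 S 1).
Transitive: yes — every two-step S-path is closed by a direct edge.
Euclidean: yes — any two successors of a common world are S-related.
Only reflexive fails.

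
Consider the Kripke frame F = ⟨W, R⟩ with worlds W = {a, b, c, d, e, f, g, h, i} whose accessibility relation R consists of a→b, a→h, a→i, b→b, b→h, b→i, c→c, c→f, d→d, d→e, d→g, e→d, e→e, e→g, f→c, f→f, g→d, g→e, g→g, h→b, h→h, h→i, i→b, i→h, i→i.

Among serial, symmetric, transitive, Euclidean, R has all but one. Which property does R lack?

symmetric

Serial: yes — every world has a successor (e.g. a R b).
Symmetric: no — a R b but not b R a.
Transitive: yes — every two-step R-path is closed by a direct edge.
Euclidean: yes — any two successors of a common world are R-related.
Only symmetric fails.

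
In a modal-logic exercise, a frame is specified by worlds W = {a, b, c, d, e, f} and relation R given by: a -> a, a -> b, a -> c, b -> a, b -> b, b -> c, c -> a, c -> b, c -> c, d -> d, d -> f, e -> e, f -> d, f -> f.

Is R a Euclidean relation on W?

Euclidean: yes — any two successors of a common world are R-related.

Yes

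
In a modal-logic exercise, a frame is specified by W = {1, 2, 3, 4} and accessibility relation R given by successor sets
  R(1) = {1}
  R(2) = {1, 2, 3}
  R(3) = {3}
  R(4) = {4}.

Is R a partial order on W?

Reflexive: yes — every world is R-related to itself.
Transitive: yes — every two-step R-path is closed by a direct edge.
Antisymmetric: yes — no distinct pair is related both ways.
So R is a partial order.

Yes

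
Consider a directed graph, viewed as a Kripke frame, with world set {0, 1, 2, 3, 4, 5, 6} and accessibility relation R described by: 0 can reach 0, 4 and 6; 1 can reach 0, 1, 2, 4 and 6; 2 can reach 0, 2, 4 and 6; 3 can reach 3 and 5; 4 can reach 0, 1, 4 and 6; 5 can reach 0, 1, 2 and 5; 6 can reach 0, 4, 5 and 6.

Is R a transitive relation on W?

No

Transitive: no — 0 R 4 and 4 R 1, but not 0 R 1.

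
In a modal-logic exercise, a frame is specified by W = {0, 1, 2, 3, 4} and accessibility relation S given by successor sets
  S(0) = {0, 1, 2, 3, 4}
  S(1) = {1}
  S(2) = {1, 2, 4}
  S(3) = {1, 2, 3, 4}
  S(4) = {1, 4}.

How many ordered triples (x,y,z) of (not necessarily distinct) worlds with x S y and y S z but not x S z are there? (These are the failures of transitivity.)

S is transitive; there are no such tuples.

0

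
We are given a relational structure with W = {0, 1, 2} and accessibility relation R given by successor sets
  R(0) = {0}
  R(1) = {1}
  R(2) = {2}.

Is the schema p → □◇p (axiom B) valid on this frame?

By correspondence theory, B is valid on a frame iff R is symmetric.
Symmetric: yes — every pair in R has its reverse in R.

Yes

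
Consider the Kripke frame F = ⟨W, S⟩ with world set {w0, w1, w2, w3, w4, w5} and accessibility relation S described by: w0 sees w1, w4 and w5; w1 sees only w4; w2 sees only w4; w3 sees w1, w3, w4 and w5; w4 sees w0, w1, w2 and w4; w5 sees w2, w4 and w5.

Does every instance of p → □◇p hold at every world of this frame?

No

Axiom B corresponds to the accessibility relation being symmetric.
Symmetric: no — w0 S w1 but not w1 S w0.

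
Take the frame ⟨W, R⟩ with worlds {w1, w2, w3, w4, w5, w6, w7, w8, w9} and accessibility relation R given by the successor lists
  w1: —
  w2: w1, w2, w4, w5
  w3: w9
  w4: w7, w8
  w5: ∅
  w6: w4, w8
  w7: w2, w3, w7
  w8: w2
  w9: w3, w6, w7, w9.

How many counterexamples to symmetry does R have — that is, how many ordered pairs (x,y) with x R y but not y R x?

12

Enumerating: (w2,w1), (w2,w4), (w2,w5), (w4,w7), (w4,w8), (w6,w4), (w6,w8), (w7,w2), (w7,w3), (w8,w2), (w9,w6), (w9,w7).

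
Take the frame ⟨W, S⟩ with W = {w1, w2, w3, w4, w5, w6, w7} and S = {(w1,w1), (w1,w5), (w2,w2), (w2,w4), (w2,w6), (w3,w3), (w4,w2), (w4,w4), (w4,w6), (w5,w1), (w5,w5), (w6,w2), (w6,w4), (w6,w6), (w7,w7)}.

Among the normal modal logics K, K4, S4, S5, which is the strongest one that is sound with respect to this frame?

S5

Transitive (axiom 4): yes — every two-step S-path is closed by a direct edge.
Reflexive (axiom T): yes — every world is S-related to itself.
Euclidean (axiom 5): yes — any two successors of a common world are S-related.
So F validates K, K4, S4, S5. The strongest is S5.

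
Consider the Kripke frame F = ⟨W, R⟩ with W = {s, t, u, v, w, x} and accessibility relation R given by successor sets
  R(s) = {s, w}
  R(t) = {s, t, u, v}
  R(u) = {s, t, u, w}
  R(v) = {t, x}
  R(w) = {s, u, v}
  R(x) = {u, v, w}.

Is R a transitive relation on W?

Transitive: no — s R w and w R u, but not s R u.

No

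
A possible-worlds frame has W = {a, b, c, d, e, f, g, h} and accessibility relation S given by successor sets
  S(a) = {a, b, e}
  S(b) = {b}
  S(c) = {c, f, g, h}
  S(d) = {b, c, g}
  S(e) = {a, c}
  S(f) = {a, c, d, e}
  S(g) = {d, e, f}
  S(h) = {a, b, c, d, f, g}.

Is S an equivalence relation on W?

No

Reflexive: no — d is not related to itself.
Symmetric: no — a S b but not b S a.
Transitive: no — a S e and e S c, but not a S c.
So S is not an equivalence relation.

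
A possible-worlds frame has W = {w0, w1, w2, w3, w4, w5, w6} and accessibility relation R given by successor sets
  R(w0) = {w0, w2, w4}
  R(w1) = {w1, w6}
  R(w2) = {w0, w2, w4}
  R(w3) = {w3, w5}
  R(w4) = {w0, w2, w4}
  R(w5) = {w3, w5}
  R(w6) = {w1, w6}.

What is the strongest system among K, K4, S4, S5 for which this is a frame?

Transitive (axiom 4): yes — every two-step R-path is closed by a direct edge.
Reflexive (axiom T): yes — every world is R-related to itself.
Euclidean (axiom 5): yes — any two successors of a common world are R-related.
So F validates K, K4, S4, S5. The strongest is S5.

S5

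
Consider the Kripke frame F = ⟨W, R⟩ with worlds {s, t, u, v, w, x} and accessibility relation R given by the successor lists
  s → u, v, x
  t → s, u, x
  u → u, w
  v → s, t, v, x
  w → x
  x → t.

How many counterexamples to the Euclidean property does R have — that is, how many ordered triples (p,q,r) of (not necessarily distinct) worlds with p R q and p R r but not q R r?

23

Enumerating: (s,u,v), (s,u,x), (s,v,u), (s,x,u), (s,x,v), (s,x,x), (t,s,s), (t,u,s), (t,u,x), (t,x,s), (t,x,u), (t,x,x), … and 11 more.
Total: 23.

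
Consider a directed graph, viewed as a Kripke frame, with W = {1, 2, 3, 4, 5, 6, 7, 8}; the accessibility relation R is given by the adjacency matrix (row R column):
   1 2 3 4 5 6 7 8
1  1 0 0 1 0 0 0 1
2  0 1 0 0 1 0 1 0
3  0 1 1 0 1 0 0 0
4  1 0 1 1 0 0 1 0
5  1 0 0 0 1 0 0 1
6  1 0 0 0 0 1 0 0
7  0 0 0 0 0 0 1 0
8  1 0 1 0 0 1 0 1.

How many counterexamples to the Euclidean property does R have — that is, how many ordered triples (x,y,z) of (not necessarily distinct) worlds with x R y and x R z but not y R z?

27

Enumerating: (1,4,8), (1,8,4), (2,5,2), (2,5,7), (2,7,2), (2,7,5), (3,2,3), (3,5,2), (3,5,3), (4,1,3), (4,1,7), (4,3,1), … and 15 more.
Total: 27.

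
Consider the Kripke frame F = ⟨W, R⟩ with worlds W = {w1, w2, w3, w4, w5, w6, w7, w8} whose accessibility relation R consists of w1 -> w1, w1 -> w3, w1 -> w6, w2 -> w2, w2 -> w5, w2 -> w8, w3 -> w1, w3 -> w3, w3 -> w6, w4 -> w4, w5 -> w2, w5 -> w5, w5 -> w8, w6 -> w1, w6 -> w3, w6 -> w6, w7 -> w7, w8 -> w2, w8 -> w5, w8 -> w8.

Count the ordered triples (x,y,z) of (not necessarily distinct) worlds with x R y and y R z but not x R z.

0

R is transitive; there are no such tuples.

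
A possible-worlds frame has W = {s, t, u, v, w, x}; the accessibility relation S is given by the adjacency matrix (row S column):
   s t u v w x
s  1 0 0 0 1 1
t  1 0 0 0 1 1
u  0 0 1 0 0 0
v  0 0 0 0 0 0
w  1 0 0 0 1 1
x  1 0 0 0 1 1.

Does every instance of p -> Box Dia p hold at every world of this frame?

By correspondence theory, B is valid on a frame iff S is symmetric.
Symmetric: no — t S s but not s S t.

No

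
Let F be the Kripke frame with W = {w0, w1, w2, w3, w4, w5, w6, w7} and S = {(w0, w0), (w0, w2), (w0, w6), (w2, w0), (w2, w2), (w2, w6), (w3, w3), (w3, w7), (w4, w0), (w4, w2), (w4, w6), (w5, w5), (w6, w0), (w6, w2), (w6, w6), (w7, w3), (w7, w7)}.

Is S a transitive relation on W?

Transitive: yes — every two-step S-path is closed by a direct edge.

Yes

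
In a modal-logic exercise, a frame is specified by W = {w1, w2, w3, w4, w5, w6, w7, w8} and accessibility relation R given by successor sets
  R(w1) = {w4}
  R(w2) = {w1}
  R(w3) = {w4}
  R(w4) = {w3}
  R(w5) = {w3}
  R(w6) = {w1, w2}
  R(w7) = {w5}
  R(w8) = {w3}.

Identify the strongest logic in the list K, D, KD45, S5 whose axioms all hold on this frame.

D

Serial (axiom D): yes — every world has a successor (e.g. w1 R w4).
Transitive (axiom 4): no — w1 R w4 and w4 R w3, but not w1 R w3.
Euclidean (axiom 5): no — w6 R w1 and w6 R w2, but not w1 R w2.
Reflexive (axiom T): no — w1 is not related to itself.
So F validates K, D; KD45 would additionally require R to be Euclidean and transitive. The strongest is D.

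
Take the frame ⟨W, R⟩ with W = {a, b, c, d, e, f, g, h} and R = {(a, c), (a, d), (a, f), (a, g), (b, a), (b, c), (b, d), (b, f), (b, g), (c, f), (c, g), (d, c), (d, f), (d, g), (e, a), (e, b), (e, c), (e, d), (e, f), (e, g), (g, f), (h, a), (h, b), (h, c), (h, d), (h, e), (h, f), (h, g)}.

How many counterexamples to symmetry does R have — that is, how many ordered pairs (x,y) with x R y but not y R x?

28

Enumerating: (a,c), (a,d), (a,f), (a,g), (b,a), (b,c), (b,d), (b,f), (b,g), (c,f), (c,g), (d,c), … and 16 more.
Total: 28.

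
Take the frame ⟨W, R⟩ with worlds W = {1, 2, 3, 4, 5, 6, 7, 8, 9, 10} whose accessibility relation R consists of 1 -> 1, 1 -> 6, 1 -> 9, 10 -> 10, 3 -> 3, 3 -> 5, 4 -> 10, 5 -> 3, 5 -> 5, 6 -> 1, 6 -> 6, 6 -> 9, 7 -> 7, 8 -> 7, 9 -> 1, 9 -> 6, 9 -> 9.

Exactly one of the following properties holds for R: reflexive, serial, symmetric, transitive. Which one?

Reflexive: no — 2 is not related to itself.
Serial: no — 2 has no R-successor.
Symmetric: no — 4 R 10 but not 10 R 4.
Transitive: yes — every two-step R-path is closed by a direct edge.
Only transitive holds.

transitive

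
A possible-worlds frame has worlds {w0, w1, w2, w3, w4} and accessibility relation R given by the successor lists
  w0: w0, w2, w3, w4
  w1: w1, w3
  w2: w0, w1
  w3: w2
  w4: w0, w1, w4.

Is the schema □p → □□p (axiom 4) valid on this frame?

By correspondence theory, 4 is valid on a frame iff R is transitive.
Transitive: no — w0 R w2 and w2 R w1, but not w0 R w1.

No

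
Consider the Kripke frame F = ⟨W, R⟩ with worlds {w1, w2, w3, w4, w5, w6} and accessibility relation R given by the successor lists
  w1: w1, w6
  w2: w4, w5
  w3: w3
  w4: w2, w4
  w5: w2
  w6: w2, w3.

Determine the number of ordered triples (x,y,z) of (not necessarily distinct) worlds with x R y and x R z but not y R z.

Enumerating: (w1,w6,w1), (w1,w6,w6), (w2,w4,w5), (w2,w5,w4), (w2,w5,w5), (w4,w2,w2), (w5,w2,w2), (w6,w2,w2), (w6,w2,w3), (w6,w3,w2).

10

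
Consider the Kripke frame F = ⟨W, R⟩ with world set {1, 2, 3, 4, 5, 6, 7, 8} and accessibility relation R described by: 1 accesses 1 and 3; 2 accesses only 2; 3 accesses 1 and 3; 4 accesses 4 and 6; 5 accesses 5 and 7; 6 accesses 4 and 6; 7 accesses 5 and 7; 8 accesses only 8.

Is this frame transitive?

Yes

Transitive: yes — every two-step R-path is closed by a direct edge.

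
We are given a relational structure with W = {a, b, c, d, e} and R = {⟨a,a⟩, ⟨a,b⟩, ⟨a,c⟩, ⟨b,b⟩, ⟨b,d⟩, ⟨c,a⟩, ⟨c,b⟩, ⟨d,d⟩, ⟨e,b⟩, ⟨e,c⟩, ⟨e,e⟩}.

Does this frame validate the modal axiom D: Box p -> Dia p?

Yes

Axiom D corresponds to the accessibility relation being serial.
Serial: yes — every world has a successor (e.g. a R a).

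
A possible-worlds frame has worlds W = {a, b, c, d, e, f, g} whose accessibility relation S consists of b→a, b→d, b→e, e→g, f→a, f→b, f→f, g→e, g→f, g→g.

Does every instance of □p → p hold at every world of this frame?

No

The schema T characterises exactly the reflexive frames.
Reflexive: no — a is not related to itself.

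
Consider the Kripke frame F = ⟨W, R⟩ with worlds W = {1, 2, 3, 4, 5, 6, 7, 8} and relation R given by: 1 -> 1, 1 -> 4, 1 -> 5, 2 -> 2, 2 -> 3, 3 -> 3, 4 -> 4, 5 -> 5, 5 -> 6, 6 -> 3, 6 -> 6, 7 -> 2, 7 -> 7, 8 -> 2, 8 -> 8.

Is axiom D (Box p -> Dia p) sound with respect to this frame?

Yes

The schema D characterises exactly the serial frames.
Serial: yes — every world has a successor (e.g. 1 R 1).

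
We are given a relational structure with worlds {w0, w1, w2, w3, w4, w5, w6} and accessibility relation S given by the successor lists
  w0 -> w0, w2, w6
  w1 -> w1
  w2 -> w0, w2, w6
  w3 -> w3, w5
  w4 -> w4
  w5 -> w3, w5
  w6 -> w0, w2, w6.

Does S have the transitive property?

Transitive: yes — every two-step S-path is closed by a direct edge.

Yes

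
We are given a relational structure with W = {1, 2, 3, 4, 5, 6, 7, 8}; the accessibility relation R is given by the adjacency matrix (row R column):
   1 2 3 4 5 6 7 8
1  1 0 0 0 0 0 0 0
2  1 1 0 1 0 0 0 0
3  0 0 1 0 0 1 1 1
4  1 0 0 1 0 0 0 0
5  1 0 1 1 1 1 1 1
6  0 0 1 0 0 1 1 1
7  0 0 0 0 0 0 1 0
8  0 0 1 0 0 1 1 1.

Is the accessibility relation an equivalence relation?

No

Reflexive: yes — every world is R-related to itself.
Symmetric: no — 2 R 1 but not 1 R 2.
Transitive: yes — every two-step R-path is closed by a direct edge.
So R is not an equivalence relation.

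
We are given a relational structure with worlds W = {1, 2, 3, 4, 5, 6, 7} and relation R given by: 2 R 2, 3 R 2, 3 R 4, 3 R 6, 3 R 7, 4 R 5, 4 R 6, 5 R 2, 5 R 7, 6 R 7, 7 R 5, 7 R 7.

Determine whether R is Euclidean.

No

Euclidean: no — 3 R 2 and 3 R 4, but not 2 R 4.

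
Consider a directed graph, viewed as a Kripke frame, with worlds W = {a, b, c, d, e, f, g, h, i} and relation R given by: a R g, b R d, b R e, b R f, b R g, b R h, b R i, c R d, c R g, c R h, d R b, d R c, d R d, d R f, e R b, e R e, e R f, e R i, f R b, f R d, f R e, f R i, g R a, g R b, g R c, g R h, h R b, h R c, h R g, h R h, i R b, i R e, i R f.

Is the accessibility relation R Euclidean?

Euclidean: no — b R d and b R e, but not d R e.

No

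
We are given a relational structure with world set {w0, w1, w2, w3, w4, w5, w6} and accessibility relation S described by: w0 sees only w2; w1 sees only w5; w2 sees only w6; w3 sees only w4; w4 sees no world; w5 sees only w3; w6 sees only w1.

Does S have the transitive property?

No

Transitive: no — w0 S w2 and w2 S w6, but not w0 S w6.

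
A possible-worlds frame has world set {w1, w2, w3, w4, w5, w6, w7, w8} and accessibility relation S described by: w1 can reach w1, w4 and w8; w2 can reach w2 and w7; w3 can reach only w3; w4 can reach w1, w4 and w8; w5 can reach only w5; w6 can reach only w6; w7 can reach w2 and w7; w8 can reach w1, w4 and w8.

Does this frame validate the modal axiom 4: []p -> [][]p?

Axiom 4 corresponds to the accessibility relation being transitive.
Transitive: yes — every two-step S-path is closed by a direct edge.

Yes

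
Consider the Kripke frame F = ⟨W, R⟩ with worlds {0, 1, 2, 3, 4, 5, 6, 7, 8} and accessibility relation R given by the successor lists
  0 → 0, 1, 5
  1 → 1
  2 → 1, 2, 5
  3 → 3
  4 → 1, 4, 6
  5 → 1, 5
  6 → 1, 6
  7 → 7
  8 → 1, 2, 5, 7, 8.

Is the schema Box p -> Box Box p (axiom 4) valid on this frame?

Yes

The schema 4 characterises exactly the transitive frames.
Transitive: yes — every two-step R-path is closed by a direct edge.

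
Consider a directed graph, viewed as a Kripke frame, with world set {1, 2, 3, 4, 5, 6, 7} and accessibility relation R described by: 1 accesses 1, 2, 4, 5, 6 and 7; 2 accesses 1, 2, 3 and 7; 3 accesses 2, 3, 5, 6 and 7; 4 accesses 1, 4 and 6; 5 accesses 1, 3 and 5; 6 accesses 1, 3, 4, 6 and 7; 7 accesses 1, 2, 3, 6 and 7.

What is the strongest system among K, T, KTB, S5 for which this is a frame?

KTB

Reflexive (axiom T): yes — every world is R-related to itself.
Symmetric (axiom B): yes — every pair in R has its reverse in R.
Euclidean (axiom 5): no — 1 R 2 and 1 R 4, but not 2 R 4.
So F validates K, T, KTB; S5 would additionally require R to be Euclidean. The strongest is KTB.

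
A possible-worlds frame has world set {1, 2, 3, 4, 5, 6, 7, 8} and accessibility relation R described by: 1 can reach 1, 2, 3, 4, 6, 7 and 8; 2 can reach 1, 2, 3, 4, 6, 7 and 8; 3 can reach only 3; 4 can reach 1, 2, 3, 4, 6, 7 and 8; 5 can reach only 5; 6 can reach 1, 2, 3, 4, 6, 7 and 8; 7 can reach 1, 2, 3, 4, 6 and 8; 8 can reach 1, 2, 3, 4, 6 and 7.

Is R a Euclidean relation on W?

Euclidean: no — 1 R 3 and 1 R 2, but not 3 R 2.

No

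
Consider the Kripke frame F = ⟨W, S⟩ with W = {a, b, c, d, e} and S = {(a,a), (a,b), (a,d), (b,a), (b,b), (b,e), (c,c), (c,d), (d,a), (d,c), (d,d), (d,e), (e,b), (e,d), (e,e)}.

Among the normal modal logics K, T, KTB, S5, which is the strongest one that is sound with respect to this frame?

Reflexive (axiom T): yes — every world is S-related to itself.
Symmetric (axiom B): yes — every pair in S has its reverse in S.
Euclidean (axiom 5): no — a S b and a S d, but not b S d.
So F validates K, T, KTB; S5 would additionally require S to be Euclidean. The strongest is KTB.

KTB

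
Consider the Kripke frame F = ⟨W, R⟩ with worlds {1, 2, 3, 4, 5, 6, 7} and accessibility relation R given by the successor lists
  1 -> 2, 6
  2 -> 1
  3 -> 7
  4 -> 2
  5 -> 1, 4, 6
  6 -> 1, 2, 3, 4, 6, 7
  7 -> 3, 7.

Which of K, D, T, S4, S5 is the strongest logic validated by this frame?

Serial (axiom D): yes — every world has a successor (e.g. 1 R 2).
Reflexive (axiom T): no — 1 is not related to itself.
Transitive (axiom 4): no — 1 R 6 and 6 R 3, but not 1 R 3.
Euclidean (axiom 5): no — 1 R 2 and 1 R 6, but not 2 R 6.
So F validates K, D; T would additionally require R to be reflexive. The strongest is D.

D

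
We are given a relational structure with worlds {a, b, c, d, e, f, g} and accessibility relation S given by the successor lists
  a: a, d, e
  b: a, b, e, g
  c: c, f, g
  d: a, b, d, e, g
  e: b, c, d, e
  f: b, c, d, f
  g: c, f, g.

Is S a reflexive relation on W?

Yes

Reflexive: yes — every world is S-related to itself.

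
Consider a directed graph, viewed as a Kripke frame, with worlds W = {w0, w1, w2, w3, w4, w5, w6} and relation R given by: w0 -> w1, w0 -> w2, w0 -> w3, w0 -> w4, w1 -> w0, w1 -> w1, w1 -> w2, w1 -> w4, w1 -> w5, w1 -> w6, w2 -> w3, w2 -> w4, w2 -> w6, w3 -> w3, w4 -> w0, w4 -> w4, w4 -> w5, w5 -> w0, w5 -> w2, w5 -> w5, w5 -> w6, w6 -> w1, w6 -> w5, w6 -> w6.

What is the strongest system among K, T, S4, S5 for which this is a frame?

Reflexive (axiom T): no — w0 is not related to itself.
Transitive (axiom 4): no — w0 R w1 and w1 R w5, but not w0 R w5.
Euclidean (axiom 5): no — w0 R w1 and w0 R w3, but not w1 R w3.
So F validates K; T would additionally require R to be reflexive. The strongest is K.

K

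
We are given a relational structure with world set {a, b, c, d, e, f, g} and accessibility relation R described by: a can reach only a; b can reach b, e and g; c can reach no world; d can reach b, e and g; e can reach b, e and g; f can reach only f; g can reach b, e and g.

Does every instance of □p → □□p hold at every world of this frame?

The schema 4 characterises exactly the transitive frames.
Transitive: yes — every two-step R-path is closed by a direct edge.

Yes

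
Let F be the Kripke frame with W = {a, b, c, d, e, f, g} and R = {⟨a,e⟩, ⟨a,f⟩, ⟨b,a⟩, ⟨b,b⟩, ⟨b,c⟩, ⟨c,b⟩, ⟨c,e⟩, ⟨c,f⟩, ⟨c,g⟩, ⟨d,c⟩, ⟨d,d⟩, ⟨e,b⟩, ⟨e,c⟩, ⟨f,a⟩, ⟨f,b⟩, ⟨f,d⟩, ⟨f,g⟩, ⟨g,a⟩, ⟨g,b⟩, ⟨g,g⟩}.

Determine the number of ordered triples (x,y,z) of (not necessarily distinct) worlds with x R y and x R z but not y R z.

36

Enumerating: (a,e,e), (a,e,f), (a,f,e), (a,f,f), (b,a,a), (b,a,b), (b,a,c), (b,c,a), (b,c,c), (c,b,e), (c,b,f), (c,b,g), … and 24 more.
Total: 36.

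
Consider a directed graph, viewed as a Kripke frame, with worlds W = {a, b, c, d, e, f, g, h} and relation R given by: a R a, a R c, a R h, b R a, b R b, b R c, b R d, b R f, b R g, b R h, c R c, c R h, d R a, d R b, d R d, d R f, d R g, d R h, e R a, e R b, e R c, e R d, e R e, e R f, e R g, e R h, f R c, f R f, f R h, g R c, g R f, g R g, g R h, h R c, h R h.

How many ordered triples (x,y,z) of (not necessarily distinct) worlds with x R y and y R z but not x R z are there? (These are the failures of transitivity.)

Enumerating: (d,a,c), (d,b,c), (d,f,c), (d,g,c), (d,h,c).

5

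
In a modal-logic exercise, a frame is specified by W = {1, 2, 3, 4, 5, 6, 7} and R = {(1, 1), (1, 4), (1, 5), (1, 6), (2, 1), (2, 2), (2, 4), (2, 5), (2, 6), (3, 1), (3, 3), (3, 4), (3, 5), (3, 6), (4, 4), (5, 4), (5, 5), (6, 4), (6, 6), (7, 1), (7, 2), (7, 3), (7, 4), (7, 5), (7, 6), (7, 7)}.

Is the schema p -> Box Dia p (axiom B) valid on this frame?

No

Axiom B corresponds to the accessibility relation being symmetric.
Symmetric: no — 1 R 4 but not 4 R 1.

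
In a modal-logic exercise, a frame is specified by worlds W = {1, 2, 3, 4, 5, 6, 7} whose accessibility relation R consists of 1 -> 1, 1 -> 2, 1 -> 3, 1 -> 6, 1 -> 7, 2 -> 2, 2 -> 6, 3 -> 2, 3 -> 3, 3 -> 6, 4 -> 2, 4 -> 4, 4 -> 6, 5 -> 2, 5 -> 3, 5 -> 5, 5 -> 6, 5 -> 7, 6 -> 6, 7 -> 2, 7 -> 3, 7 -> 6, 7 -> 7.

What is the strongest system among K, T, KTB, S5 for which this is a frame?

Reflexive (axiom T): yes — every world is R-related to itself.
Symmetric (axiom B): no — 1 R 2 but not 2 R 1.
Euclidean (axiom 5): no — 1 R 2 and 1 R 3, but not 2 R 3.
So F validates K, T; KTB would additionally require R to be symmetric. The strongest is T.

T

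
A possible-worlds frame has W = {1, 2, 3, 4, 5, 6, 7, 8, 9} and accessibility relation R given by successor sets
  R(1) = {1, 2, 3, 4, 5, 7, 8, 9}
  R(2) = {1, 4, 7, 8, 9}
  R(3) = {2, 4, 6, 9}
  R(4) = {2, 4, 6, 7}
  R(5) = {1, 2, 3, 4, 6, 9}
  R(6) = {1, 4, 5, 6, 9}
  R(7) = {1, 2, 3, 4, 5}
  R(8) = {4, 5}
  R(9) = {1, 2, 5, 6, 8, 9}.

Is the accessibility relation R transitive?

Transitive: no — 1 R 3 and 3 R 6, but not 1 R 6.

No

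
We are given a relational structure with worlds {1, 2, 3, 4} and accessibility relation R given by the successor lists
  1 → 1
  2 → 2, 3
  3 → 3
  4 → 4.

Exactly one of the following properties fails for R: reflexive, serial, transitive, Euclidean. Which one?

Euclidean

Reflexive: yes — every world is R-related to itself.
Serial: yes — every world has a successor (e.g. 1 R 1).
Transitive: yes — every two-step R-path is closed by a direct edge.
Euclidean: no — 2 R 3 and 2 R 2, but not 3 R 2.
Only Euclidean fails.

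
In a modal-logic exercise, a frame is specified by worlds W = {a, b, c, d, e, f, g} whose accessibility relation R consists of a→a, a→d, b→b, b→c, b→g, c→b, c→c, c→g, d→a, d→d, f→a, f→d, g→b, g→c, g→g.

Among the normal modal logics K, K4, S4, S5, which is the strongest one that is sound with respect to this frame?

Transitive (axiom 4): yes — every two-step R-path is closed by a direct edge.
Reflexive (axiom T): no — e is not related to itself.
Euclidean (axiom 5): yes — any two successors of a common world are R-related.
So F validates K, K4; S4 would additionally require R to be reflexive. The strongest is K4.

K4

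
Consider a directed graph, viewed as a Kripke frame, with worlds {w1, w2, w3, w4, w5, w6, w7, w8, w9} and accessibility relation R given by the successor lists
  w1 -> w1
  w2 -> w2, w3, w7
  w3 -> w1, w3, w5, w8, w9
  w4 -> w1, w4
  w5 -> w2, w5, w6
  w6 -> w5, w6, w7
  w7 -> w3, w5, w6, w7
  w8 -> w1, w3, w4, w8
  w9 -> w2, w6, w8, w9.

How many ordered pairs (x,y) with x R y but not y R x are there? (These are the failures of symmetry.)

Enumerating: (w2,w3), (w2,w7), (w3,w1), (w3,w5), (w3,w9), (w4,w1), (w5,w2), (w7,w3), (w7,w5), (w8,w1), (w8,w4), (w9,w2), (w9,w6), (w9,w8).

14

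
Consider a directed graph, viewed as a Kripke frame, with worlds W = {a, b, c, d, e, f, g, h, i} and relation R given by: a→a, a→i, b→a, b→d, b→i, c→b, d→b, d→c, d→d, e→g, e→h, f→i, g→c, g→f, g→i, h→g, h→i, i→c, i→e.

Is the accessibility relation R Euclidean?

No

Euclidean: no — b R a and b R d, but not a R d.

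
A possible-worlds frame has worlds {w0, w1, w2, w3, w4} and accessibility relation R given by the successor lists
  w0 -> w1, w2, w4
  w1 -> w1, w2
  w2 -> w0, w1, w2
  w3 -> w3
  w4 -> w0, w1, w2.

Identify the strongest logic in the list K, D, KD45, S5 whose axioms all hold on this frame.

Serial (axiom D): yes — every world has a successor (e.g. w0 R w1).
Transitive (axiom 4): no — w1 R w2 and w2 R w0, but not w1 R w0.
Euclidean (axiom 5): no — w0 R w1 and w0 R w4, but not w1 R w4.
Reflexive (axiom T): no — w0 is not related to itself.
So F validates K, D; KD45 would additionally require R to be Euclidean and transitive. The strongest is D.

D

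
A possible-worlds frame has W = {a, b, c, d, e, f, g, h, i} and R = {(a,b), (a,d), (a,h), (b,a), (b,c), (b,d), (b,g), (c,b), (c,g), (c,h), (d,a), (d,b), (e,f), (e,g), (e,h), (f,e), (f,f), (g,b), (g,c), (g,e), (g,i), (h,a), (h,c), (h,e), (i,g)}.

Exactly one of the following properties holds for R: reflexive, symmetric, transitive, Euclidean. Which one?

symmetric

Reflexive: no — a is not related to itself.
Symmetric: yes — every pair in R has its reverse in R.
Transitive: no — a R b and b R c, but not a R c.
Euclidean: no — a R b and a R h, but not b R h.
Only symmetric holds.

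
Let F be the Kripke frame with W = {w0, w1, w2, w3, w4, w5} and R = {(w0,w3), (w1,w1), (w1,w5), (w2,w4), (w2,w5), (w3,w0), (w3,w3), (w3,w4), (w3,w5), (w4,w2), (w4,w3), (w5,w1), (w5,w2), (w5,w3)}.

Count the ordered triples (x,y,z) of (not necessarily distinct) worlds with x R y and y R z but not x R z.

24

Enumerating: (w0,w3,w0), (w0,w3,w4), (w0,w3,w5), (w1,w5,w2), (w1,w5,w3), (w2,w4,w2), (w2,w4,w3), (w2,w5,w1), (w2,w5,w2), (w2,w5,w3), (w3,w4,w2), (w3,w5,w1), … and 12 more.
Total: 24.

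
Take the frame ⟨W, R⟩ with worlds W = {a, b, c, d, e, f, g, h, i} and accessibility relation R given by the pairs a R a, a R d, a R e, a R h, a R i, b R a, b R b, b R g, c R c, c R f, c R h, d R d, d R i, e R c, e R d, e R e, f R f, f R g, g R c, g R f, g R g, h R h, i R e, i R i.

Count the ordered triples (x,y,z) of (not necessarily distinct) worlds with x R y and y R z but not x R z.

Enumerating: (a,e,c), (b,a,d), (b,a,e), (b,a,h), (b,a,i), (b,g,c), (b,g,f), (c,f,g), (d,i,e), (e,c,f), (e,c,h), (e,d,i), (f,g,c), (g,c,h), (i,e,c), (i,e,d).

16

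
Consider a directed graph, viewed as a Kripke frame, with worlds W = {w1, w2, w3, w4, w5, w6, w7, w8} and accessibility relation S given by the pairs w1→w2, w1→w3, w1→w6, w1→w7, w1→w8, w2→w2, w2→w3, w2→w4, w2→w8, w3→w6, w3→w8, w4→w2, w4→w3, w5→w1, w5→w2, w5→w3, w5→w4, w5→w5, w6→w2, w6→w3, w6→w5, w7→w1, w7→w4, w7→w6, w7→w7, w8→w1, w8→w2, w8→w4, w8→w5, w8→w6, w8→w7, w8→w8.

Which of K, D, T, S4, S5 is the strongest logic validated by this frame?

D

Serial (axiom D): yes — every world has a successor (e.g. w1 S w2).
Reflexive (axiom T): no — w1 is not related to itself.
Transitive (axiom 4): no — w1 S w2 and w2 S w4, but not w1 S w4.
Euclidean (axiom 5): no — w1 S w2 and w1 S w6, but not w2 S w6.
So F validates K, D; T would additionally require S to be reflexive. The strongest is D.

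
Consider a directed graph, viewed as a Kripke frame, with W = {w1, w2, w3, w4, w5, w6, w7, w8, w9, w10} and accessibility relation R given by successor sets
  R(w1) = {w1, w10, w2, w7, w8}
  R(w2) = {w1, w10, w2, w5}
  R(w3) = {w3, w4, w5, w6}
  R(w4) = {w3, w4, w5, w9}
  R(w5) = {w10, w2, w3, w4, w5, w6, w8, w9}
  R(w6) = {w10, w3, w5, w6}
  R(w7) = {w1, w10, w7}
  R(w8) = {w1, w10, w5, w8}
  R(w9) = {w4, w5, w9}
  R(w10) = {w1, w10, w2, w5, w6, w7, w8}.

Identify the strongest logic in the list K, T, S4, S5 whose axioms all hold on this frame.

Reflexive (axiom T): yes — every world is R-related to itself.
Transitive (axiom 4): no — w1 R w10 and w10 R w5, but not w1 R w5.
Euclidean (axiom 5): no — w1 R w2 and w1 R w7, but not w2 R w7.
So F validates K, T; S4 would additionally require R to be transitive. The strongest is T.

T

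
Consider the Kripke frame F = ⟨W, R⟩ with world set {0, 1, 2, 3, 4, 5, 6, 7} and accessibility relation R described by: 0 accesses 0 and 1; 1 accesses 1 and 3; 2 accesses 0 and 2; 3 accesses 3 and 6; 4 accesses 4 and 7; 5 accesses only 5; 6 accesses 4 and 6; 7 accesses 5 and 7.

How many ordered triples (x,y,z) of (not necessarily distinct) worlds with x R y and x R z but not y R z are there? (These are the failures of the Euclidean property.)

Enumerating: (0,1,0), (1,3,1), (2,0,2), (3,6,3), (4,7,4), (6,4,6), (7,5,7).

7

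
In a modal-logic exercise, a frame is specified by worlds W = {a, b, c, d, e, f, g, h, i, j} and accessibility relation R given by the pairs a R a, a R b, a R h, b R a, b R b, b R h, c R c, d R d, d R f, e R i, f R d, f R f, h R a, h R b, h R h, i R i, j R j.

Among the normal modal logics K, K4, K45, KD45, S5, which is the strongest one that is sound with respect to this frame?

Transitive (axiom 4): yes — every two-step R-path is closed by a direct edge.
Euclidean (axiom 5): yes — any two successors of a common world are R-related.
Serial (axiom D): no — g has no R-successor.
Reflexive (axiom T): no — e is not related to itself.
So F validates K, K4, K45; KD45 would additionally require R to be serial. The strongest is K45.

K45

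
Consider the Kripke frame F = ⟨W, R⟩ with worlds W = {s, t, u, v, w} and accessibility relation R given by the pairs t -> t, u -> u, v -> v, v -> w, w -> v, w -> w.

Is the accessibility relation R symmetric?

Yes

Symmetric: yes — every pair in R has its reverse in R.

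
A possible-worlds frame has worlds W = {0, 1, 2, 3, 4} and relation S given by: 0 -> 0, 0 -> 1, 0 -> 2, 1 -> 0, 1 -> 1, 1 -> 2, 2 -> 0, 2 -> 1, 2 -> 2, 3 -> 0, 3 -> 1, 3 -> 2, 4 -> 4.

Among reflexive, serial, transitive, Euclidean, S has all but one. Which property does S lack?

Reflexive: no — 3 is not related to itself.
Serial: yes — every world has a successor (e.g. 0 S 0).
Transitive: yes — every two-step S-path is closed by a direct edge.
Euclidean: yes — any two successors of a common world are S-related.
Only reflexive fails.

reflexive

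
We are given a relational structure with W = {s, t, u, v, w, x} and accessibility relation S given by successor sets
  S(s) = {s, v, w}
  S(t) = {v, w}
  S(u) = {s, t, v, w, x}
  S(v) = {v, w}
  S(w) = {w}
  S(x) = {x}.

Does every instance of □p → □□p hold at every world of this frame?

Yes

By correspondence theory, 4 is valid on a frame iff S is transitive.
Transitive: yes — every two-step S-path is closed by a direct edge.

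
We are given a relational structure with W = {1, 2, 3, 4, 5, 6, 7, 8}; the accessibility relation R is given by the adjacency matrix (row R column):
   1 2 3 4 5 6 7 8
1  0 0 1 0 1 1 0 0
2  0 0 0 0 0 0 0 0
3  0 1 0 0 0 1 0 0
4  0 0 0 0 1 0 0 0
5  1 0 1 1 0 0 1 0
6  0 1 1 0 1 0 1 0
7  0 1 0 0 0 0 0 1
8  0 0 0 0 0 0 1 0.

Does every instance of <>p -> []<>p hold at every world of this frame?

By correspondence theory, 5 is valid on a frame iff R is Euclidean.
Euclidean: no — 1 R 3 and 1 R 5, but not 3 R 5.

No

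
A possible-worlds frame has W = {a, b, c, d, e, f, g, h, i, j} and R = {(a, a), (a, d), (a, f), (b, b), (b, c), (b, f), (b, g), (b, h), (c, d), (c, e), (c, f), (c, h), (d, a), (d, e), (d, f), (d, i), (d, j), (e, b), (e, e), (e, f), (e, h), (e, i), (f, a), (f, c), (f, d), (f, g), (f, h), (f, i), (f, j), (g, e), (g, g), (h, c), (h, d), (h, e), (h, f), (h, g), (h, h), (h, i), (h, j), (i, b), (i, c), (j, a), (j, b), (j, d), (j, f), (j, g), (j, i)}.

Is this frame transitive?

No

Transitive: no — a R d and d R e, but not a R e.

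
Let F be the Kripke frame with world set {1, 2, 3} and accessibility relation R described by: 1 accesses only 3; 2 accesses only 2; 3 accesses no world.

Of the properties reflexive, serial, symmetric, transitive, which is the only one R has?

transitive

Reflexive: no — 1 is not related to itself.
Serial: no — 3 has no R-successor.
Symmetric: no — 1 R 3 but not 3 R 1.
Transitive: yes — every two-step R-path is closed by a direct edge.
Only transitive holds.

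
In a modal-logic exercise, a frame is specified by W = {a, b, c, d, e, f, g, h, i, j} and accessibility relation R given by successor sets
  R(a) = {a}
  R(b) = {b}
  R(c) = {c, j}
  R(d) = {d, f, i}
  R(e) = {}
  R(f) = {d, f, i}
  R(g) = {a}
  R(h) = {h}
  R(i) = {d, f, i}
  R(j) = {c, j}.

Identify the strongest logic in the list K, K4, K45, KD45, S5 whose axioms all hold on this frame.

K45

Transitive (axiom 4): yes — every two-step R-path is closed by a direct edge.
Euclidean (axiom 5): yes — any two successors of a common world are R-related.
Serial (axiom D): no — e has no R-successor.
Reflexive (axiom T): no — e is not related to itself.
So F validates K, K4, K45; KD45 would additionally require R to be serial. The strongest is K45.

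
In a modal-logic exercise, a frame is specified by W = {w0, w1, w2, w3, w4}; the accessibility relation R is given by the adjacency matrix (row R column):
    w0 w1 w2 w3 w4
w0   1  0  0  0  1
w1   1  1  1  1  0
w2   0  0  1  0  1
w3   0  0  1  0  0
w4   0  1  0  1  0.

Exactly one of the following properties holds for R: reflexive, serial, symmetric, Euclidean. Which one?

serial

Reflexive: no — w3 is not related to itself.
Serial: yes — every world has a successor (e.g. w0 R w0).
Symmetric: no — w0 R w4 but not w4 R w0.
Euclidean: no — w1 R w0 and w1 R w2, but not w0 R w2.
Only serial holds.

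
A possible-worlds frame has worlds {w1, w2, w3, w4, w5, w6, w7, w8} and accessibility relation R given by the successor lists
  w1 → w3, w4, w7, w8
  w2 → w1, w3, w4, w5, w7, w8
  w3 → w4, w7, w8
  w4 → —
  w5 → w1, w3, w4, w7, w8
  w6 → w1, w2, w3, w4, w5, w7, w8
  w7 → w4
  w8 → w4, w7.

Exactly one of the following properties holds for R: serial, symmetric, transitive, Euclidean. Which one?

transitive

Serial: no — w4 has no R-successor.
Symmetric: no — w1 R w3 but not w3 R w1.
Transitive: yes — every two-step R-path is closed by a direct edge.
Euclidean: no — w1 R w4 and w1 R w3, but not w4 R w3.
Only transitive holds.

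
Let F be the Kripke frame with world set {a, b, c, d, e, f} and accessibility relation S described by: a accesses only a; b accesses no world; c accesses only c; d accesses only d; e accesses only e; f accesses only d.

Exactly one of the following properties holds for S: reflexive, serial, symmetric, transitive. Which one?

Reflexive: no — b is not related to itself.
Serial: no — b has no S-successor.
Symmetric: no — f S d but not d S f.
Transitive: yes — every two-step S-path is closed by a direct edge.
Only transitive holds.

transitive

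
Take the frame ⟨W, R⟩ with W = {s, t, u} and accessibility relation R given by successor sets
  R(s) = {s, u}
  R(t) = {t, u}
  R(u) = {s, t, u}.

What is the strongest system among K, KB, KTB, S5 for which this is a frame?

Symmetric (axiom B): yes — every pair in R has its reverse in R.
Reflexive (axiom T): yes — every world is R-related to itself.
Euclidean (axiom 5): no — u R s and u R t, but not s R t.
So F validates K, KB, KTB; S5 would additionally require R to be Euclidean. The strongest is KTB.

KTB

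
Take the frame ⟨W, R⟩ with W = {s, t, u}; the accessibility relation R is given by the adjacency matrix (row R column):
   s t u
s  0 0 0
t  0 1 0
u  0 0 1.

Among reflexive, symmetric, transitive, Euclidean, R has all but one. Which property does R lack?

reflexive

Reflexive: no — s is not related to itself.
Symmetric: yes — every pair in R has its reverse in R.
Transitive: yes — every two-step R-path is closed by a direct edge.
Euclidean: yes — any two successors of a common world are R-related.
Only reflexive fails.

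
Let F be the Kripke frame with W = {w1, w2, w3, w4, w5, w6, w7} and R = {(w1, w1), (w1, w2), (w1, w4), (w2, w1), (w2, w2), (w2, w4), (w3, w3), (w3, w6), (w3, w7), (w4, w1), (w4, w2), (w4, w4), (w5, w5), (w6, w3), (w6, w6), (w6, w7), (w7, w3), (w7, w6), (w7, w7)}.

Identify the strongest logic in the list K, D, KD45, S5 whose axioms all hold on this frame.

S5

Serial (axiom D): yes — every world has a successor (e.g. w1 R w1).
Transitive (axiom 4): yes — every two-step R-path is closed by a direct edge.
Euclidean (axiom 5): yes — any two successors of a common world are R-related.
Reflexive (axiom T): yes — every world is R-related to itself.
So F validates K, D, KD45, S5. The strongest is S5.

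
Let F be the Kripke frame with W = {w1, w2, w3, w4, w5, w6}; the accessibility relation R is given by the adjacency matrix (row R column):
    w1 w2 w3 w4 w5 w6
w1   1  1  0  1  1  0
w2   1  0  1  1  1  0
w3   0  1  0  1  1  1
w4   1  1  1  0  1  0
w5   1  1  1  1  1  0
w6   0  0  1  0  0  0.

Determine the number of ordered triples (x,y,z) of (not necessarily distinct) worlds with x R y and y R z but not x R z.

Enumerating: (w1,w2,w3), (w1,w4,w3), (w1,w5,w3), (w2,w1,w2), (w2,w3,w2), (w2,w3,w6), (w2,w4,w2), (w2,w5,w2), (w3,w2,w1), (w3,w2,w3), (w3,w4,w1), (w3,w4,w3), … and 13 more.
Total: 25.

25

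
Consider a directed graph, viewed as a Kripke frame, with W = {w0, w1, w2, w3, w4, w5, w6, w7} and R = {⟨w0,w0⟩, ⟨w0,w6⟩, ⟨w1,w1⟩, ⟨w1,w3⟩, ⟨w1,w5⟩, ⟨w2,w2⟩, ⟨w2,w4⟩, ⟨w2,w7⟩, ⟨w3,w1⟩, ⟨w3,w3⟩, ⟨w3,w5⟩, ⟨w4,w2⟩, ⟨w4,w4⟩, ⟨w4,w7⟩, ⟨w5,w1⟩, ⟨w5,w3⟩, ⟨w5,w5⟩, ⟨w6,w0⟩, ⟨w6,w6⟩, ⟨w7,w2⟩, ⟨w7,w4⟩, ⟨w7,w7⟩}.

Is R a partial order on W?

No

Reflexive: yes — every world is R-related to itself.
Transitive: yes — every two-step R-path is closed by a direct edge.
Antisymmetric: no — w0 R w6 and w6 R w0 with w0 ≠ w6.
So R is not a partial order.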